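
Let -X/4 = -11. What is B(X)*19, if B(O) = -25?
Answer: -475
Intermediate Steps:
X = 44 (X = -4*(-11) = 44)
B(X)*19 = -25*19 = -475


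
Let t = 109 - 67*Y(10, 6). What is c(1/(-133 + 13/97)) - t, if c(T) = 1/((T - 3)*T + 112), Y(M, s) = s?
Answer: 5452023178829/18607020745 ≈ 293.01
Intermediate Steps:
c(T) = 1/(112 + T*(-3 + T)) (c(T) = 1/((-3 + T)*T + 112) = 1/(T*(-3 + T) + 112) = 1/(112 + T*(-3 + T)))
t = -293 (t = 109 - 67*6 = 109 - 402 = -293)
c(1/(-133 + 13/97)) - t = 1/(112 + (1/(-133 + 13/97))² - 3/(-133 + 13/97)) - 1*(-293) = 1/(112 + (1/(-133 + 13*(1/97)))² - 3/(-133 + 13*(1/97))) + 293 = 1/(112 + (1/(-133 + 13/97))² - 3/(-133 + 13/97)) + 293 = 1/(112 + (1/(-12888/97))² - 3/(-12888/97)) + 293 = 1/(112 + (-97/12888)² - 3*(-97/12888)) + 293 = 1/(112 + 9409/166100544 + 97/4296) + 293 = 1/(18607020745/166100544) + 293 = 166100544/18607020745 + 293 = 5452023178829/18607020745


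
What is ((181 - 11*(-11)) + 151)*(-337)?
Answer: -152661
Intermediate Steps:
((181 - 11*(-11)) + 151)*(-337) = ((181 + 121) + 151)*(-337) = (302 + 151)*(-337) = 453*(-337) = -152661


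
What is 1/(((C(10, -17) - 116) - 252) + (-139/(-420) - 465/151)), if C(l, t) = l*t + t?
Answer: -63420/35372411 ≈ -0.0017929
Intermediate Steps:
C(l, t) = t + l*t
1/(((C(10, -17) - 116) - 252) + (-139/(-420) - 465/151)) = 1/(((-17*(1 + 10) - 116) - 252) + (-139/(-420) - 465/151)) = 1/(((-17*11 - 116) - 252) + (-139*(-1/420) - 465*1/151)) = 1/(((-187 - 116) - 252) + (139/420 - 465/151)) = 1/((-303 - 252) - 174311/63420) = 1/(-555 - 174311/63420) = 1/(-35372411/63420) = -63420/35372411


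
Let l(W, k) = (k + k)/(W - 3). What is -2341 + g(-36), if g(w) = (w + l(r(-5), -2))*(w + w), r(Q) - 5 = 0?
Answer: 395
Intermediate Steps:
r(Q) = 5 (r(Q) = 5 + 0 = 5)
l(W, k) = 2*k/(-3 + W) (l(W, k) = (2*k)/(-3 + W) = 2*k/(-3 + W))
g(w) = 2*w*(-2 + w) (g(w) = (w + 2*(-2)/(-3 + 5))*(w + w) = (w + 2*(-2)/2)*(2*w) = (w + 2*(-2)*(½))*(2*w) = (w - 2)*(2*w) = (-2 + w)*(2*w) = 2*w*(-2 + w))
-2341 + g(-36) = -2341 + 2*(-36)*(-2 - 36) = -2341 + 2*(-36)*(-38) = -2341 + 2736 = 395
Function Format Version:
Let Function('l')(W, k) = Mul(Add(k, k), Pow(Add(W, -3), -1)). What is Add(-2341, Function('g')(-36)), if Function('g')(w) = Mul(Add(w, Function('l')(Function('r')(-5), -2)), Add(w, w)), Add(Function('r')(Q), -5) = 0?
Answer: 395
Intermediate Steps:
Function('r')(Q) = 5 (Function('r')(Q) = Add(5, 0) = 5)
Function('l')(W, k) = Mul(2, k, Pow(Add(-3, W), -1)) (Function('l')(W, k) = Mul(Mul(2, k), Pow(Add(-3, W), -1)) = Mul(2, k, Pow(Add(-3, W), -1)))
Function('g')(w) = Mul(2, w, Add(-2, w)) (Function('g')(w) = Mul(Add(w, Mul(2, -2, Pow(Add(-3, 5), -1))), Add(w, w)) = Mul(Add(w, Mul(2, -2, Pow(2, -1))), Mul(2, w)) = Mul(Add(w, Mul(2, -2, Rational(1, 2))), Mul(2, w)) = Mul(Add(w, -2), Mul(2, w)) = Mul(Add(-2, w), Mul(2, w)) = Mul(2, w, Add(-2, w)))
Add(-2341, Function('g')(-36)) = Add(-2341, Mul(2, -36, Add(-2, -36))) = Add(-2341, Mul(2, -36, -38)) = Add(-2341, 2736) = 395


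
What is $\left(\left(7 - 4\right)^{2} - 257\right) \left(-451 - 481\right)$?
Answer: $231136$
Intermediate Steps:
$\left(\left(7 - 4\right)^{2} - 257\right) \left(-451 - 481\right) = \left(3^{2} - 257\right) \left(-932\right) = \left(9 - 257\right) \left(-932\right) = \left(-248\right) \left(-932\right) = 231136$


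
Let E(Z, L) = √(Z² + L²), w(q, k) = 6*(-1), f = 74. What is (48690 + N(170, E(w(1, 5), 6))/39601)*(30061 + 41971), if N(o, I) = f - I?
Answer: 138890140536448/39601 - 432192*√2/39601 ≈ 3.5072e+9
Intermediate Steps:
w(q, k) = -6
E(Z, L) = √(L² + Z²)
N(o, I) = 74 - I
(48690 + N(170, E(w(1, 5), 6))/39601)*(30061 + 41971) = (48690 + (74 - √(6² + (-6)²))/39601)*(30061 + 41971) = (48690 + (74 - √(36 + 36))*(1/39601))*72032 = (48690 + (74 - √72)*(1/39601))*72032 = (48690 + (74 - 6*√2)*(1/39601))*72032 = (48690 + (74/39601 - 6*√2/39601))*72032 = (1928172764/39601 - 6*√2/39601)*72032 = 138890140536448/39601 - 432192*√2/39601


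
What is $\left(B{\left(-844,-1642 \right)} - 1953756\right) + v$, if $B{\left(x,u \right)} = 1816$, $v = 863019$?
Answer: $-1088921$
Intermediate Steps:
$\left(B{\left(-844,-1642 \right)} - 1953756\right) + v = \left(1816 - 1953756\right) + 863019 = -1951940 + 863019 = -1088921$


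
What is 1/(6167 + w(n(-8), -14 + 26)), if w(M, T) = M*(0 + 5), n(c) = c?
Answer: 1/6127 ≈ 0.00016321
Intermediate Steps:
w(M, T) = 5*M (w(M, T) = M*5 = 5*M)
1/(6167 + w(n(-8), -14 + 26)) = 1/(6167 + 5*(-8)) = 1/(6167 - 40) = 1/6127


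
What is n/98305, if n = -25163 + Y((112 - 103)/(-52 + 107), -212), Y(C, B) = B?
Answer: -5075/19661 ≈ -0.25813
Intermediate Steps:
n = -25375 (n = -25163 - 212 = -25375)
n/98305 = -25375/98305 = -25375*1/98305 = -5075/19661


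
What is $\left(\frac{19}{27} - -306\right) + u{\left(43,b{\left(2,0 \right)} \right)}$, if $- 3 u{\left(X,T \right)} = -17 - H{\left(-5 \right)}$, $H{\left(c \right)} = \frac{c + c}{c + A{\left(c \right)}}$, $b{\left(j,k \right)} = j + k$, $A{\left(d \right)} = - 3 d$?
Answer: $\frac{8425}{27} \approx 312.04$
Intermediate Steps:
$H{\left(c \right)} = -1$ ($H{\left(c \right)} = \frac{c + c}{c - 3 c} = \frac{2 c}{\left(-2\right) c} = 2 c \left(- \frac{1}{2 c}\right) = -1$)
$u{\left(X,T \right)} = \frac{16}{3}$ ($u{\left(X,T \right)} = - \frac{-17 - -1}{3} = - \frac{-17 + 1}{3} = \left(- \frac{1}{3}\right) \left(-16\right) = \frac{16}{3}$)
$\left(\frac{19}{27} - -306\right) + u{\left(43,b{\left(2,0 \right)} \right)} = \left(\frac{19}{27} - -306\right) + \frac{16}{3} = \left(19 \cdot \frac{1}{27} + 306\right) + \frac{16}{3} = \left(\frac{19}{27} + 306\right) + \frac{16}{3} = \frac{8281}{27} + \frac{16}{3} = \frac{8425}{27}$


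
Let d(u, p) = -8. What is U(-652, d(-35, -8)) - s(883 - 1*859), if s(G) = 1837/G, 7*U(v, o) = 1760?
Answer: 29381/168 ≈ 174.89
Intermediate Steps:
U(v, o) = 1760/7 (U(v, o) = (1/7)*1760 = 1760/7)
U(-652, d(-35, -8)) - s(883 - 1*859) = 1760/7 - 1837/(883 - 1*859) = 1760/7 - 1837/(883 - 859) = 1760/7 - 1837/24 = 29381/168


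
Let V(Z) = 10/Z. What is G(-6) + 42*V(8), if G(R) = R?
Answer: 93/2 ≈ 46.500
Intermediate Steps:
G(-6) + 42*V(8) = -6 + 42*(10/8) = -6 + 42*(10*(⅛)) = -6 + 42*(5/4) = -6 + 105/2 = 93/2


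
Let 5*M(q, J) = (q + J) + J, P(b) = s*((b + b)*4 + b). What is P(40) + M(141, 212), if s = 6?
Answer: 2273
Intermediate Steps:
P(b) = 54*b (P(b) = 6*((b + b)*4 + b) = 6*((2*b)*4 + b) = 6*(8*b + b) = 6*(9*b) = 54*b)
M(q, J) = q/5 + 2*J/5 (M(q, J) = ((q + J) + J)/5 = ((J + q) + J)/5 = (q + 2*J)/5 = q/5 + 2*J/5)
P(40) + M(141, 212) = 54*40 + ((⅕)*141 + (⅖)*212) = 2160 + (141/5 + 424/5) = 2160 + 113 = 2273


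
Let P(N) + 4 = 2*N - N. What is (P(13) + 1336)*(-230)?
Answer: -309350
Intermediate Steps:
P(N) = -4 + N (P(N) = -4 + (2*N - N) = -4 + N)
(P(13) + 1336)*(-230) = ((-4 + 13) + 1336)*(-230) = (9 + 1336)*(-230) = 1345*(-230) = -309350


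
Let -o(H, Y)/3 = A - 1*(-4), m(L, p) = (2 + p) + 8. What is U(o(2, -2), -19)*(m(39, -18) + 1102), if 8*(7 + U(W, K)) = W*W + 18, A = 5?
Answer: 377977/4 ≈ 94494.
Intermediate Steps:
m(L, p) = 10 + p
o(H, Y) = -27 (o(H, Y) = -3*(5 - 1*(-4)) = -3*(5 + 4) = -3*9 = -27)
U(W, K) = -19/4 + W**2/8 (U(W, K) = -7 + (W*W + 18)/8 = -7 + (W**2 + 18)/8 = -7 + (18 + W**2)/8 = -7 + (9/4 + W**2/8) = -19/4 + W**2/8)
U(o(2, -2), -19)*(m(39, -18) + 1102) = (-19/4 + (1/8)*(-27)**2)*((10 - 18) + 1102) = (-19/4 + (1/8)*729)*(-8 + 1102) = (-19/4 + 729/8)*1094 = (691/8)*1094 = 377977/4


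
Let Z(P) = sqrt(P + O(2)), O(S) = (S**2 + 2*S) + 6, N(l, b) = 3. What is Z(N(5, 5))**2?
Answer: 17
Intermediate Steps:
O(S) = 6 + S**2 + 2*S
Z(P) = sqrt(14 + P) (Z(P) = sqrt(P + (6 + 2**2 + 2*2)) = sqrt(P + (6 + 4 + 4)) = sqrt(P + 14) = sqrt(14 + P))
Z(N(5, 5))**2 = (sqrt(14 + 3))**2 = (sqrt(17))**2 = 17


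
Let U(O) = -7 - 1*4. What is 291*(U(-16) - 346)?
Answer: -103887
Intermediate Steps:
U(O) = -11 (U(O) = -7 - 4 = -11)
291*(U(-16) - 346) = 291*(-11 - 346) = 291*(-357) = -103887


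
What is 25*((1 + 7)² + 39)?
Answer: 2575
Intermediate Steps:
25*((1 + 7)² + 39) = 25*(8² + 39) = 25*(64 + 39) = 25*103 = 2575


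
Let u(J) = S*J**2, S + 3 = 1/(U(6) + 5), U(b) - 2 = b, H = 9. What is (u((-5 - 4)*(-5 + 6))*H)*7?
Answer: -193914/13 ≈ -14916.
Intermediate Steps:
U(b) = 2 + b
S = -38/13 (S = -3 + 1/((2 + 6) + 5) = -3 + 1/(8 + 5) = -3 + 1/13 = -38/13 ≈ -2.9231)
u(J) = -38*J**2/13
(u((-5 - 4)*(-5 + 6))*H)*7 = (-38*(-5 - 4)**2*(-5 + 6)**2/13*9)*7 = (-38*(-9*1)**2/13*9)*7 = (-38/13*(-9)**2*9)*7 = (-38/13*81*9)*7 = -3078/13*9*7 = -27702/13*7 = -193914/13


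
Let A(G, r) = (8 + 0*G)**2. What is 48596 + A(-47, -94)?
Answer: 48660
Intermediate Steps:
A(G, r) = 64 (A(G, r) = (8 + 0)**2 = 8**2 = 64)
48596 + A(-47, -94) = 48596 + 64 = 48660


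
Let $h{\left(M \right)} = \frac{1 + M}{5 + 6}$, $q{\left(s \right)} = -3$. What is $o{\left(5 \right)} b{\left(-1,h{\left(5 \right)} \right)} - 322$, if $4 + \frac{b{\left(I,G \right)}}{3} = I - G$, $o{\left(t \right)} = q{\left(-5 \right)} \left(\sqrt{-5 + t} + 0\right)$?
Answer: $-322$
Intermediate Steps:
$h{\left(M \right)} = \frac{1}{11} + \frac{M}{11}$ ($h{\left(M \right)} = \frac{1 + M}{11} = \left(1 + M\right) \frac{1}{11} = \frac{1}{11} + \frac{M}{11}$)
$o{\left(t \right)} = - 3 \sqrt{-5 + t}$ ($o{\left(t \right)} = - 3 \left(\sqrt{-5 + t} + 0\right) = - 3 \sqrt{-5 + t}$)
$b{\left(I,G \right)} = -12 - 3 G + 3 I$ ($b{\left(I,G \right)} = -12 + 3 \left(I - G\right) = -12 - \left(- 3 I + 3 G\right) = -12 - 3 G + 3 I$)
$o{\left(5 \right)} b{\left(-1,h{\left(5 \right)} \right)} - 322 = - 3 \sqrt{-5 + 5} \left(-12 - 3 \left(\frac{1}{11} + \frac{1}{11} \cdot 5\right) + 3 \left(-1\right)\right) - 322 = - 3 \sqrt{0} \left(-12 - 3 \left(\frac{1}{11} + \frac{5}{11}\right) - 3\right) - 322 = \left(-3\right) 0 \left(-12 - \frac{18}{11} - 3\right) - 322 = 0 \left(-12 - \frac{18}{11} - 3\right) - 322 = 0 \left(- \frac{183}{11}\right) - 322 = 0 - 322 = -322$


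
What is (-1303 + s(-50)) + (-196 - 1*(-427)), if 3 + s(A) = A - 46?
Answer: -1171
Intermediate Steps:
s(A) = -49 + A (s(A) = -3 + (A - 46) = -3 + (-46 + A) = -49 + A)
(-1303 + s(-50)) + (-196 - 1*(-427)) = (-1303 + (-49 - 50)) + (-196 - 1*(-427)) = (-1303 - 99) + (-196 + 427) = -1402 + 231 = -1171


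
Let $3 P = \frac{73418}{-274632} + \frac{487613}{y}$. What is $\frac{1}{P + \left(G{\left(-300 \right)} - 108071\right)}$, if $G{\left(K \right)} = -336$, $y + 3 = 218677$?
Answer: $- \frac{45041158476}{4882747402026311} \approx -9.2245 \cdot 10^{-6}$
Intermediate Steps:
$y = 218674$ ($y = -3 + 218677 = 218674$)
$P = \frac{29464881421}{45041158476}$ ($P = \frac{\frac{73418}{-274632} + \frac{487613}{218674}}{3} = \frac{73418 \left(- \frac{1}{274632}\right) + 487613 \cdot \frac{1}{218674}}{3} = \frac{- \frac{36709}{137316} + \frac{487613}{218674}}{3} = \frac{1}{3} \cdot \frac{29464881421}{15013719492} = \frac{29464881421}{45041158476} \approx 0.65418$)
$\frac{1}{P + \left(G{\left(-300 \right)} - 108071\right)} = \frac{1}{\frac{29464881421}{45041158476} - 108407} = \frac{1}{- \frac{4882747402026311}{45041158476}} = - \frac{45041158476}{4882747402026311}$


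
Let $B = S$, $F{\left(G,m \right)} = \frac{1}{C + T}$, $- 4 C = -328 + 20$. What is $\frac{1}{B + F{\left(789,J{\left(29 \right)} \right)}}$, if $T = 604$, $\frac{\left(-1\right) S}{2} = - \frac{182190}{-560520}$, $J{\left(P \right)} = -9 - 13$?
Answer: $- \frac{2120634}{1375457} \approx -1.5418$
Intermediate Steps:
$J{\left(P \right)} = -22$
$C = 77$ ($C = - \frac{-328 + 20}{4} = \left(- \frac{1}{4}\right) \left(-308\right) = 77$)
$S = - \frac{6073}{9342}$ ($S = - 2 \left(- \frac{182190}{-560520}\right) = - 2 \left(\left(-182190\right) \left(- \frac{1}{560520}\right)\right) = \left(-2\right) \frac{6073}{18684} = - \frac{6073}{9342} \approx -0.65007$)
$F{\left(G,m \right)} = \frac{1}{681}$ ($F{\left(G,m \right)} = \frac{1}{77 + 604} = \frac{1}{681}$)
$B = - \frac{6073}{9342} \approx -0.65007$
$\frac{1}{B + F{\left(789,J{\left(29 \right)} \right)}} = \frac{1}{- \frac{6073}{9342} + \frac{1}{681}} = \frac{1}{- \frac{1375457}{2120634}} = - \frac{2120634}{1375457}$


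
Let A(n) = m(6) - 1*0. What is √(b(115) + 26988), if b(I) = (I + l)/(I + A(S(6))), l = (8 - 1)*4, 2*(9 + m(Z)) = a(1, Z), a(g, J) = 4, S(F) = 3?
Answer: √8744541/18 ≈ 164.28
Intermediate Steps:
m(Z) = -7 (m(Z) = -9 + (½)*4 = -9 + 2 = -7)
A(n) = -7 (A(n) = -7 - 1*0 = -7 + 0 = -7)
l = 28 (l = 7*4 = 28)
b(I) = (28 + I)/(-7 + I) (b(I) = (I + 28)/(I - 7) = (28 + I)/(-7 + I))
√(b(115) + 26988) = √((28 + 115)/(-7 + 115) + 26988) = √(143/108 + 26988) = √(2914847/108) = √8744541/18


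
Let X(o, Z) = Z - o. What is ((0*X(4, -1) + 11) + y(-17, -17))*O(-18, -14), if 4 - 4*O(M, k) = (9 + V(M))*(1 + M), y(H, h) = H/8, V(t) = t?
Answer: -10579/32 ≈ -330.59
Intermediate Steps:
y(H, h) = H/8 (y(H, h) = H*(⅛) = H/8)
O(M, k) = 1 - (1 + M)*(9 + M)/4 (O(M, k) = 1 - (9 + M)*(1 + M)/4 = 1 - (1 + M)*(9 + M)/4)
((0*X(4, -1) + 11) + y(-17, -17))*O(-18, -14) = ((0*(-1 - 1*4) + 11) + (⅛)*(-17))*(-5/4 - 5/2*(-18) - ¼*(-18)²) = ((0*(-1 - 4) + 11) - 17/8)*(-5/4 + 45 - ¼*324) = ((0*(-5) + 11) - 17/8)*(-5/4 + 45 - 81) = ((0 + 11) - 17/8)*(-149/4) = (11 - 17/8)*(-149/4) = (71/8)*(-149/4) = -10579/32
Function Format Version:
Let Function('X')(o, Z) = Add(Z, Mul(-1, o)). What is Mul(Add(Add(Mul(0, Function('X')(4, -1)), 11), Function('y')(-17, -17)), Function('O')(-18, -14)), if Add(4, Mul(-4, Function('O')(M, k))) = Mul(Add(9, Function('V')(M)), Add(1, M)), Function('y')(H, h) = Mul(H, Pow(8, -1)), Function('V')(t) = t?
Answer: Rational(-10579, 32) ≈ -330.59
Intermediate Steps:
Function('y')(H, h) = Mul(Rational(1, 8), H) (Function('y')(H, h) = Mul(H, Rational(1, 8)) = Mul(Rational(1, 8), H))
Function('O')(M, k) = Add(1, Mul(Rational(-1, 4), Add(1, M), Add(9, M))) (Function('O')(M, k) = Add(1, Mul(Rational(-1, 4), Mul(Add(9, M), Add(1, M)))) = Add(1, Mul(Rational(-1, 4), Mul(Add(1, M), Add(9, M)))) = Add(1, Mul(Rational(-1, 4), Add(1, M), Add(9, M))))
Mul(Add(Add(Mul(0, Function('X')(4, -1)), 11), Function('y')(-17, -17)), Function('O')(-18, -14)) = Mul(Add(Add(Mul(0, Add(-1, Mul(-1, 4))), 11), Mul(Rational(1, 8), -17)), Add(Rational(-5, 4), Mul(Rational(-5, 2), -18), Mul(Rational(-1, 4), Pow(-18, 2)))) = Mul(Add(Add(Mul(0, Add(-1, -4)), 11), Rational(-17, 8)), Add(Rational(-5, 4), 45, Mul(Rational(-1, 4), 324))) = Mul(Add(Add(Mul(0, -5), 11), Rational(-17, 8)), Add(Rational(-5, 4), 45, -81)) = Mul(Add(Add(0, 11), Rational(-17, 8)), Rational(-149, 4)) = Mul(Add(11, Rational(-17, 8)), Rational(-149, 4)) = Mul(Rational(71, 8), Rational(-149, 4)) = Rational(-10579, 32)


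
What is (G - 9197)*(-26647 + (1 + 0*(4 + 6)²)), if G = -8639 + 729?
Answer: 455833122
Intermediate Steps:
G = -7910
(G - 9197)*(-26647 + (1 + 0*(4 + 6)²)) = (-7910 - 9197)*(-26647 + (1 + 0*(4 + 6)²)) = -17107*(-26647 + (1 + 0*10²)) = -17107*(-26647 + (1 + 0*100)) = -17107*(-26647 + (1 + 0)) = -17107*(-26647 + 1) = -17107*(-26646) = 455833122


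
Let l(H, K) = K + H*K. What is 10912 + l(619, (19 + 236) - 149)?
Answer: 76632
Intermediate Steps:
10912 + l(619, (19 + 236) - 149) = 10912 + ((19 + 236) - 149)*(1 + 619) = 10912 + (255 - 149)*620 = 10912 + 106*620 = 10912 + 65720 = 76632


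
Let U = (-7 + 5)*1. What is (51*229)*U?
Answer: -23358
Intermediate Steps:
U = -2 (U = -2*1 = -2)
(51*229)*U = (51*229)*(-2) = 11679*(-2) = -23358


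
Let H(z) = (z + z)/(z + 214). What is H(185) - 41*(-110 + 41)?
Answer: 1129141/399 ≈ 2829.9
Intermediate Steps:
H(z) = 2*z/(214 + z) (H(z) = (2*z)/(214 + z) = 2*z/(214 + z))
H(185) - 41*(-110 + 41) = 2*185/(214 + 185) - 41*(-110 + 41) = 2*185/399 - 41*(-69) = 2*185*(1/399) - 1*(-2829) = 370/399 + 2829 = 1129141/399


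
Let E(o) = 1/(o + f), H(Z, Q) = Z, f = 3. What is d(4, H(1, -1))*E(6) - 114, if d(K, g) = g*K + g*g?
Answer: -1021/9 ≈ -113.44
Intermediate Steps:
d(K, g) = g**2 + K*g (d(K, g) = K*g + g**2 = g**2 + K*g)
E(o) = 1/(3 + o) (E(o) = 1/(o + 3) = 1/(3 + o))
d(4, H(1, -1))*E(6) - 114 = (1*(4 + 1))/(3 + 6) - 114 = (1*5)/9 - 114 = 5*(1/9) - 114 = 5/9 - 114 = -1021/9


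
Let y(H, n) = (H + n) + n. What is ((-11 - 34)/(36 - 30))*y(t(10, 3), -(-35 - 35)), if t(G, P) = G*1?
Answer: -1125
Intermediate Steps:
t(G, P) = G
y(H, n) = H + 2*n
((-11 - 34)/(36 - 30))*y(t(10, 3), -(-35 - 35)) = ((-11 - 34)/(36 - 30))*(10 + 2*(-(-35 - 35))) = (-45/6)*(10 + 2*(-1*(-70))) = (-45*⅙)*(10 + 2*70) = -15*(10 + 140)/2 = -15/2*150 = -1125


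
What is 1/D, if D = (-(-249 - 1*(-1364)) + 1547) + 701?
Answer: 1/1133 ≈ 0.00088261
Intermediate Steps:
D = 1133 (D = (-(-249 + 1364) + 1547) + 701 = (-1*1115 + 1547) + 701 = (-1115 + 1547) + 701 = 432 + 701 = 1133)
1/D = 1/1133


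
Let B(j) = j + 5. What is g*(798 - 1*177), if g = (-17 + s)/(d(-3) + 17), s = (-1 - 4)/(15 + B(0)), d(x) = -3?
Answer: -42849/56 ≈ -765.16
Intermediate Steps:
B(j) = 5 + j
s = -1/4 (s = (-1 - 4)/(15 + (5 + 0)) = -5/(15 + 5) = -5/20 = -5*1/20 = -1/4 ≈ -0.25000)
g = -69/56 (g = (-17 - 1/4)/(-3 + 17) = -69/4/14 = -69/4*1/14 = -69/56 ≈ -1.2321)
g*(798 - 1*177) = -69*(798 - 1*177)/56 = -69*(798 - 177)/56 = -69/56*621 = -42849/56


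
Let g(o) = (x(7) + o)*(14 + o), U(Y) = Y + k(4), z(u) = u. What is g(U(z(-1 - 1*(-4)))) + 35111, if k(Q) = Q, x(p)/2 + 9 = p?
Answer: 35174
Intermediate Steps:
x(p) = -18 + 2*p
U(Y) = 4 + Y (U(Y) = Y + 4 = 4 + Y)
g(o) = (-4 + o)*(14 + o) (g(o) = ((-18 + 2*7) + o)*(14 + o) = ((-18 + 14) + o)*(14 + o) = (-4 + o)*(14 + o))
g(U(z(-1 - 1*(-4)))) + 35111 = (-56 + (4 + (-1 - 1*(-4)))**2 + 10*(4 + (-1 - 1*(-4)))) + 35111 = (-56 + (4 + (-1 + 4))**2 + 10*(4 + (-1 + 4))) + 35111 = (-56 + (4 + 3)**2 + 10*(4 + 3)) + 35111 = (-56 + 7**2 + 10*7) + 35111 = (-56 + 49 + 70) + 35111 = 63 + 35111 = 35174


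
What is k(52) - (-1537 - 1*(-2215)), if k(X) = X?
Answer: -626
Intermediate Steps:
k(52) - (-1537 - 1*(-2215)) = 52 - (-1537 - 1*(-2215)) = 52 - (-1537 + 2215) = 52 - 1*678 = 52 - 678 = -626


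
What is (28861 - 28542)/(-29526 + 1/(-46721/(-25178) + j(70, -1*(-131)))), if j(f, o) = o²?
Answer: -137848314901/12758963441176 ≈ -0.010804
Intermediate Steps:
(28861 - 28542)/(-29526 + 1/(-46721/(-25178) + j(70, -1*(-131)))) = (28861 - 28542)/(-29526 + 1/(-46721/(-25178) + (-1*(-131))²)) = 319/(-29526 + 1/(-46721*(-1/25178) + 131²)) = 319/(-29526 + 1/(46721/25178 + 17161)) = 319/(-29526 + 1/(432126379/25178)) = 319/(-29526 + 25178/432126379) = 319/(-12758963441176/432126379) = 319*(-432126379/12758963441176) = -137848314901/12758963441176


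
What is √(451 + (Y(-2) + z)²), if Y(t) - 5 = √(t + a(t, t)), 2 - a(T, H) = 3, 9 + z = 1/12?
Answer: √(66721 - 1128*I*√3)/12 ≈ 21.528 - 0.31512*I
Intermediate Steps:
z = -107/12 (z = -9 + 1/12 = -107/12 ≈ -8.9167)
a(T, H) = -1 (a(T, H) = 2 - 1*3 = 2 - 3 = -1)
Y(t) = 5 + √(-1 + t) (Y(t) = 5 + √(t - 1) = 5 + √(-1 + t))
√(451 + (Y(-2) + z)²) = √(451 + ((5 + √(-1 - 2)) - 107/12)²) = √(451 + ((5 + √(-3)) - 107/12)²) = √(451 + ((5 + I*√3) - 107/12)²) = √(451 + (-47/12 + I*√3)²)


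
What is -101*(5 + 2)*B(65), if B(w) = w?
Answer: -45955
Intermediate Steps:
-101*(5 + 2)*B(65) = -101*(5 + 2)*65 = -707*65 = -101*455 = -45955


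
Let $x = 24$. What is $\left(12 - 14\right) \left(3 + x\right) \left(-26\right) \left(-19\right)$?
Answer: $-26676$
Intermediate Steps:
$\left(12 - 14\right) \left(3 + x\right) \left(-26\right) \left(-19\right) = \left(12 - 14\right) \left(3 + 24\right) \left(-26\right) \left(-19\right) = \left(-2\right) 27 \left(-26\right) \left(-19\right) = \left(-54\right) \left(-26\right) \left(-19\right) = 1404 \left(-19\right) = -26676$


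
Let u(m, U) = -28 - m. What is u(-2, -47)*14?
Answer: -364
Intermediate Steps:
u(-2, -47)*14 = (-28 - 1*(-2))*14 = (-28 + 2)*14 = -26*14 = -364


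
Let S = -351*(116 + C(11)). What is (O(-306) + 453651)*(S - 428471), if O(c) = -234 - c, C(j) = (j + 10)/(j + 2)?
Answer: -213138194142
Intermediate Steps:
C(j) = (10 + j)/(2 + j)
S = -41283 (S = -351*(116 + (10 + 11)/(2 + 11)) = -351*(116 + 21/13) = -351*1529/13 = -41283)
(O(-306) + 453651)*(S - 428471) = ((-234 - 1*(-306)) + 453651)*(-41283 - 428471) = ((-234 + 306) + 453651)*(-469754) = (72 + 453651)*(-469754) = 453723*(-469754) = -213138194142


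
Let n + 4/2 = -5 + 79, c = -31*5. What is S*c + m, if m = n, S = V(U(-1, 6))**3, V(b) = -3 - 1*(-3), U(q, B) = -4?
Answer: 72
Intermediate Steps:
V(b) = 0 (V(b) = -3 + 3 = 0)
c = -155
n = 72 (n = -2 + (-5 + 79) = -2 + 74 = 72)
S = 0 (S = 0**3 = 0)
m = 72
S*c + m = 0*(-155) + 72 = 0 + 72 = 72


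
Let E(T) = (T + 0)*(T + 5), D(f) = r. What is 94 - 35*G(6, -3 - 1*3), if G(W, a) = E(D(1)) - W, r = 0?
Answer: 304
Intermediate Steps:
D(f) = 0
E(T) = T*(5 + T)
G(W, a) = -W (G(W, a) = 0*(5 + 0) - W = 0*5 - W = 0 - W = -W)
94 - 35*G(6, -3 - 1*3) = 94 - (-35)*6 = 94 - 35*(-6) = 94 + 210 = 304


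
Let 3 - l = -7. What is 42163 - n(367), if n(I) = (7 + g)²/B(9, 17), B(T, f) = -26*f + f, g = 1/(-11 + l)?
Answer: 17919311/425 ≈ 42163.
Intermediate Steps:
l = 10 (l = 3 - 1*(-7) = 3 + 7 = 10)
g = -1 (g = 1/(-11 + 10) = 1/(-1) = -1)
B(T, f) = -25*f
n(I) = -36/425 (n(I) = (7 - 1)²/((-25*17)) = 6²/(-425) = 36*(-1/425) = -36/425)
42163 - n(367) = 42163 - 1*(-36/425) = 42163 + 36/425 = 17919311/425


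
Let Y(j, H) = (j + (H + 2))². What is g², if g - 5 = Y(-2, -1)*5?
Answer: 100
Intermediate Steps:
Y(j, H) = (2 + H + j)² (Y(j, H) = (j + (2 + H))² = (2 + H + j)²)
g = 10 (g = 5 + (2 - 1 - 2)²*5 = 5 + (-1)²*5 = 5 + 1*5 = 5 + 5 = 10)
g² = 10² = 100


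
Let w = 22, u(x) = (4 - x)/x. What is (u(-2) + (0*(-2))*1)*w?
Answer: -66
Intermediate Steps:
u(x) = (4 - x)/x
(u(-2) + (0*(-2))*1)*w = ((4 - 1*(-2))/(-2) + (0*(-2))*1)*22 = (-(4 + 2)/2 + 0*1)*22 = (-½*6 + 0)*22 = (-3 + 0)*22 = -3*22 = -66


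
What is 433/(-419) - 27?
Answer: -11746/419 ≈ -28.033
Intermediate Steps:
433/(-419) - 27 = 433*(-1/419) - 27 = -433/419 - 27 = -11746/419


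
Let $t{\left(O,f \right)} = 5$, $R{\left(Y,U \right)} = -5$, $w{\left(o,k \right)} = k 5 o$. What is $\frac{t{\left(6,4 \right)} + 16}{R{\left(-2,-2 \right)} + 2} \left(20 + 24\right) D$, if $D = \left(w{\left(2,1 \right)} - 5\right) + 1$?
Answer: $-1848$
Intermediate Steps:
$w{\left(o,k \right)} = 5 k o$
$D = 6$ ($D = \left(5 \cdot 1 \cdot 2 - 5\right) + 1 = \left(10 - 5\right) + 1 = 5 + 1 = 6$)
$\frac{t{\left(6,4 \right)} + 16}{R{\left(-2,-2 \right)} + 2} \left(20 + 24\right) D = \frac{5 + 16}{-5 + 2} \left(20 + 24\right) 6 = \frac{21}{-3} \cdot 44 \cdot 6 = 21 \left(- \frac{1}{3}\right) 44 \cdot 6 = \left(-7\right) 44 \cdot 6 = \left(-308\right) 6 = -1848$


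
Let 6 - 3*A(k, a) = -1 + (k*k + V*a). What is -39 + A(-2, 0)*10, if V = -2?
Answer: -29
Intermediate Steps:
A(k, a) = 7/3 - k²/3 + 2*a/3 (A(k, a) = 2 - (-1 + (k*k - 2*a))/3 = 2 - (-1 + (k² - 2*a))/3 = 2 - (-1 + k² - 2*a)/3 = 2 + (⅓ - k²/3 + 2*a/3) = 7/3 - k²/3 + 2*a/3)
-39 + A(-2, 0)*10 = -39 + (7/3 - ⅓*(-2)² + (⅔)*0)*10 = -39 + (7/3 - ⅓*4 + 0)*10 = -39 + (7/3 - 4/3 + 0)*10 = -39 + 1*10 = -39 + 10 = -29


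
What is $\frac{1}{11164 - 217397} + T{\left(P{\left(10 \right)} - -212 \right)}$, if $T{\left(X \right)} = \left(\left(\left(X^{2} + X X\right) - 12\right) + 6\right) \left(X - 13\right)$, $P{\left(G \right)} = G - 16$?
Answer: $\frac{3377918767153}{206233} \approx 1.6379 \cdot 10^{7}$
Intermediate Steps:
$P{\left(G \right)} = -16 + G$
$T{\left(X \right)} = \left(-13 + X\right) \left(-6 + 2 X^{2}\right)$ ($T{\left(X \right)} = \left(\left(\left(X^{2} + X^{2}\right) - 12\right) + 6\right) \left(-13 + X\right) = \left(\left(2 X^{2} - 12\right) + 6\right) \left(-13 + X\right) = \left(\left(-12 + 2 X^{2}\right) + 6\right) \left(-13 + X\right) = \left(-6 + 2 X^{2}\right) \left(-13 + X\right) = \left(-13 + X\right) \left(-6 + 2 X^{2}\right)$)
$\frac{1}{11164 - 217397} + T{\left(P{\left(10 \right)} - -212 \right)} = \frac{1}{11164 - 217397} - \left(-78 - 2 \left(\left(-16 + 10\right) - -212\right)^{3} + 6 \left(\left(-16 + 10\right) - -212\right) + 26 \left(\left(-16 + 10\right) - -212\right)^{2}\right) = \frac{1}{-206233} - \left(-78 - 2 \left(-6 + 212\right)^{3} + 6 \left(-6 + 212\right) + 26 \left(-6 + 212\right)^{2}\right) = - \frac{1}{206233} + \left(78 - 26 \cdot 206^{2} - 1236 + 2 \cdot 206^{3}\right) = - \frac{1}{206233} + \left(78 - 1103336 - 1236 + 2 \cdot 8741816\right) = - \frac{1}{206233} + \left(78 - 1103336 - 1236 + 17483632\right) = - \frac{1}{206233} + 16379138 = \frac{3377918767153}{206233}$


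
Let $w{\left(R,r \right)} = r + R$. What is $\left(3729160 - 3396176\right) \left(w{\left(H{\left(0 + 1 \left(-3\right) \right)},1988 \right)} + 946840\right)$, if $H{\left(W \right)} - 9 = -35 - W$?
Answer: $315936884120$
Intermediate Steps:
$H{\left(W \right)} = -26 - W$ ($H{\left(W \right)} = 9 - \left(35 + W\right) = -26 - W$)
$w{\left(R,r \right)} = R + r$
$\left(3729160 - 3396176\right) \left(w{\left(H{\left(0 + 1 \left(-3\right) \right)},1988 \right)} + 946840\right) = \left(3729160 - 3396176\right) \left(\left(\left(-26 - \left(0 + 1 \left(-3\right)\right)\right) + 1988\right) + 946840\right) = 332984 \left(\left(\left(-26 - \left(0 - 3\right)\right) + 1988\right) + 946840\right) = 332984 \left(\left(\left(-26 - -3\right) + 1988\right) + 946840\right) = 332984 \left(\left(\left(-26 + 3\right) + 1988\right) + 946840\right) = 332984 \left(\left(-23 + 1988\right) + 946840\right) = 332984 \left(1965 + 946840\right) = 332984 \cdot 948805 = 315936884120$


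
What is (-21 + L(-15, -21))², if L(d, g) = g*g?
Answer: 176400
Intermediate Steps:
L(d, g) = g²
(-21 + L(-15, -21))² = (-21 + (-21)²)² = (-21 + 441)² = 420² = 176400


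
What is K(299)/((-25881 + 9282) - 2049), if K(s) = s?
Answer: -299/18648 ≈ -0.016034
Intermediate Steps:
K(299)/((-25881 + 9282) - 2049) = 299/((-25881 + 9282) - 2049) = 299/(-16599 - 2049) = 299/(-18648) = 299*(-1/18648) = -299/18648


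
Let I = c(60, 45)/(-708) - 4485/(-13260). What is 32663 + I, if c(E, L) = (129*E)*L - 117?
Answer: 32268069/1003 ≈ 32172.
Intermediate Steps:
c(E, L) = -117 + 129*E*L (c(E, L) = 129*E*L - 117 = -117 + 129*E*L)
I = -492920/1003 (I = (-117 + 129*60*45)/(-708) - 4485/(-13260) = (-117 + 348300)*(-1/708) - 4485*(-1/13260) = 348183*(-1/708) + 23/68 = -116061/236 + 23/68 = -492920/1003 ≈ -491.45)
32663 + I = 32663 - 492920/1003 = 32268069/1003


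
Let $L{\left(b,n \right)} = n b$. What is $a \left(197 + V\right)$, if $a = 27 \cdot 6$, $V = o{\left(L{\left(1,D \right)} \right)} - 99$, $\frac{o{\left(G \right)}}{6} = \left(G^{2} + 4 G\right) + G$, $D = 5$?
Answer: $64476$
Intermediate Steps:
$L{\left(b,n \right)} = b n$
$o{\left(G \right)} = 6 G^{2} + 30 G$ ($o{\left(G \right)} = 6 \left(\left(G^{2} + 4 G\right) + G\right) = 6 \left(G^{2} + 5 G\right) = 6 G^{2} + 30 G$)
$V = 201$ ($V = 6 \cdot 1 \cdot 5 \left(5 + 1 \cdot 5\right) - 99 = 6 \cdot 5 \left(5 + 5\right) - 99 = 6 \cdot 5 \cdot 10 - 99 = 300 - 99 = 201$)
$a = 162$
$a \left(197 + V\right) = 162 \left(197 + 201\right) = 162 \cdot 398 = 64476$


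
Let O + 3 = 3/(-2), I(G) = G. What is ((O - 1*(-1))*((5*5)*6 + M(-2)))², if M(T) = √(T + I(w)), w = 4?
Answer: 551299/2 + 3675*√2 ≈ 2.8085e+5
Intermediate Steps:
M(T) = √(4 + T) (M(T) = √(T + 4) = √(4 + T))
O = -9/2 (O = -3 + 3/(-2) = -3 + 3*(-½) = -3 - 3/2 = -9/2 ≈ -4.5000)
((O - 1*(-1))*((5*5)*6 + M(-2)))² = ((-9/2 - 1*(-1))*((5*5)*6 + √(4 - 2)))² = ((-9/2 + 1)*(25*6 + √2))² = (-7*(150 + √2)/2)² = (-525 - 7*√2/2)²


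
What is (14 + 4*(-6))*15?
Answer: -150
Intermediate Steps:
(14 + 4*(-6))*15 = (14 - 24)*15 = -10*15 = -150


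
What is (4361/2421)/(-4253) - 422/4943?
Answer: -4366684909/50895663759 ≈ -0.085797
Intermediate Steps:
(4361/2421)/(-4253) - 422/4943 = (4361*(1/2421))*(-1/4253) - 422*1/4943 = (4361/2421)*(-1/4253) - 422/4943 = -4361/10296513 - 422/4943 = -4366684909/50895663759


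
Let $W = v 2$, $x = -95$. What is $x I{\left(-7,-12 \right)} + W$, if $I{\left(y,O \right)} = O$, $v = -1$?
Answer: $1138$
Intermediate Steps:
$W = -2$ ($W = \left(-1\right) 2 = -2$)
$x I{\left(-7,-12 \right)} + W = \left(-95\right) \left(-12\right) - 2 = 1140 - 2 = 1138$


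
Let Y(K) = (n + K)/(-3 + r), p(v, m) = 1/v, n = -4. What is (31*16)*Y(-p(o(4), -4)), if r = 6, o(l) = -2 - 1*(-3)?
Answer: -2480/3 ≈ -826.67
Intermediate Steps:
o(l) = 1 (o(l) = -2 + 3 = 1)
p(v, m) = 1/v
Y(K) = -4/3 + K/3 (Y(K) = (-4 + K)/(-3 + 6) = (-4 + K)/3 = (-4 + K)*(⅓) = -4/3 + K/3)
(31*16)*Y(-p(o(4), -4)) = (31*16)*(-4/3 + (-1/1)/3) = 496*(-4/3 + (-1*1)/3) = 496*(-4/3 + (⅓)*(-1)) = 496*(-4/3 - ⅓) = 496*(-5/3) = -2480/3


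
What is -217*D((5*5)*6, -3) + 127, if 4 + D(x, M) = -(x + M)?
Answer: 32894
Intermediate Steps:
D(x, M) = -4 - M - x (D(x, M) = -4 - (x + M) = -4 - (M + x) = -4 + (-M - x) = -4 - M - x)
-217*D((5*5)*6, -3) + 127 = -217*(-4 - 1*(-3) - 5*5*6) + 127 = -217*(-4 + 3 - 25*6) + 127 = -217*(-4 + 3 - 1*150) + 127 = -217*(-4 + 3 - 150) + 127 = -217*(-151) + 127 = 32767 + 127 = 32894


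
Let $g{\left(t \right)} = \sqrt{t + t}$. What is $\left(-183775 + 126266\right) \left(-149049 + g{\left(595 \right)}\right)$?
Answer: $8571658941 - 57509 \sqrt{1190} \approx 8.5697 \cdot 10^{9}$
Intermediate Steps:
$g{\left(t \right)} = \sqrt{2} \sqrt{t}$ ($g{\left(t \right)} = \sqrt{2 t} = \sqrt{2} \sqrt{t}$)
$\left(-183775 + 126266\right) \left(-149049 + g{\left(595 \right)}\right) = \left(-183775 + 126266\right) \left(-149049 + \sqrt{2} \sqrt{595}\right) = - 57509 \left(-149049 + \sqrt{1190}\right) = 8571658941 - 57509 \sqrt{1190}$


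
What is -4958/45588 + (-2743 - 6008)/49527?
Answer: -11935101/41811794 ≈ -0.28545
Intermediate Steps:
-4958/45588 + (-2743 - 6008)/49527 = -4958*1/45588 - 8751*1/49527 = -2479/22794 - 2917/16509 = -11935101/41811794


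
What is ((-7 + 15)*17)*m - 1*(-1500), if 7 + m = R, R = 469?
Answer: 64332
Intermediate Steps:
m = 462 (m = -7 + 469 = 462)
((-7 + 15)*17)*m - 1*(-1500) = ((-7 + 15)*17)*462 - 1*(-1500) = (8*17)*462 + 1500 = 136*462 + 1500 = 62832 + 1500 = 64332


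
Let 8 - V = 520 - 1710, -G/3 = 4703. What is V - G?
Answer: 15307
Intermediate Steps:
G = -14109 (G = -3*4703 = -14109)
V = 1198 (V = 8 - (520 - 1710) = 8 - 1*(-1190) = 8 + 1190 = 1198)
V - G = 1198 - 1*(-14109) = 1198 + 14109 = 15307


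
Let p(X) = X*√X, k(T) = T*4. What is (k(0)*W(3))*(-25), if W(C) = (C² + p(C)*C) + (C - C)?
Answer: 0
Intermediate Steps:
k(T) = 4*T
p(X) = X^(3/2)
W(C) = C² + C^(5/2) (W(C) = (C² + C^(3/2)*C) + (C - C) = (C² + C^(5/2)) + 0 = C² + C^(5/2))
(k(0)*W(3))*(-25) = ((4*0)*(3*(3 + 3^(3/2))))*(-25) = (0*(3*(3 + 3*√3)))*(-25) = (0*(9 + 9*√3))*(-25) = 0*(-25) = 0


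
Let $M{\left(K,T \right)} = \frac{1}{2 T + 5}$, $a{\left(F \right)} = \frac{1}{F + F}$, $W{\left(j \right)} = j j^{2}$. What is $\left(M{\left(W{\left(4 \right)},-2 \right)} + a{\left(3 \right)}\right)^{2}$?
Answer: $\frac{49}{36} \approx 1.3611$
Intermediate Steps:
$W{\left(j \right)} = j^{3}$
$a{\left(F \right)} = \frac{1}{2 F}$
$M{\left(K,T \right)} = \frac{1}{5 + 2 T}$
$\left(M{\left(W{\left(4 \right)},-2 \right)} + a{\left(3 \right)}\right)^{2} = \left(\frac{1}{5 + 2 \left(-2\right)} + \frac{1}{2 \cdot 3}\right)^{2} = \left(\frac{1}{5 - 4} + \frac{1}{2} \cdot \frac{1}{3}\right)^{2} = \left(1^{-1} + \frac{1}{6}\right)^{2} = \left(1 + \frac{1}{6}\right)^{2} = \left(\frac{7}{6}\right)^{2} = \frac{49}{36}$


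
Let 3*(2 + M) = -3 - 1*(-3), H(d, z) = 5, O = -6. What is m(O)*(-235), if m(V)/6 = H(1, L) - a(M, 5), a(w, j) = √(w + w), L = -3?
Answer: -7050 + 2820*I ≈ -7050.0 + 2820.0*I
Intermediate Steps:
M = -2 (M = -2 + (-3 - 1*(-3))/3 = -2 + (-3 + 3)/3 = -2 + (⅓)*0 = -2 + 0 = -2)
a(w, j) = √2*√w (a(w, j) = √(2*w) = √2*√w)
m(V) = 30 - 12*I (m(V) = 6*(5 - √2*√(-2)) = 6*(5 - √2*I*√2) = 6*(5 - 2*I) = 30 - 12*I)
m(O)*(-235) = (30 - 12*I)*(-235) = -7050 + 2820*I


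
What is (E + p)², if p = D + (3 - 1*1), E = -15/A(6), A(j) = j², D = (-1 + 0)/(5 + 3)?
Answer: 1225/576 ≈ 2.1267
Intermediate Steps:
D = -⅛ (D = -1/8 = -1*⅛ = -⅛ ≈ -0.12500)
E = -5/12 (E = -15/(6²) = -15/36 = -15*1/36 = -5/12 ≈ -0.41667)
p = 15/8 (p = -⅛ + (3 - 1*1) = -⅛ + (3 - 1) = -⅛ + 2 = 15/8 ≈ 1.8750)
(E + p)² = (-5/12 + 15/8)² = (35/24)² = 1225/576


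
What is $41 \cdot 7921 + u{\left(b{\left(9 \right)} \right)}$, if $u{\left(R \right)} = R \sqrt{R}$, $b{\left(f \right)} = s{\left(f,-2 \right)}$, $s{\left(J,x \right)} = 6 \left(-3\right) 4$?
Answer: $324761 - 432 i \sqrt{2} \approx 3.2476 \cdot 10^{5} - 610.94 i$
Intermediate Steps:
$s{\left(J,x \right)} = -72$ ($s{\left(J,x \right)} = \left(-18\right) 4 = -72$)
$b{\left(f \right)} = -72$
$u{\left(R \right)} = R^{\frac{3}{2}}$
$41 \cdot 7921 + u{\left(b{\left(9 \right)} \right)} = 41 \cdot 7921 + \left(-72\right)^{\frac{3}{2}} = 324761 - 432 i \sqrt{2}$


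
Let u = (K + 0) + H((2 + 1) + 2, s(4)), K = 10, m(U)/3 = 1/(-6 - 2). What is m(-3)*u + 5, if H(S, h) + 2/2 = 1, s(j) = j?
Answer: 5/4 ≈ 1.2500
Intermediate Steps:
m(U) = -3/8 (m(U) = 3/(-6 - 2) = 3/(-8) = 3*(-1/8) = -3/8)
H(S, h) = 0 (H(S, h) = -1 + 1 = 0)
u = 10 (u = (10 + 0) + 0 = 10 + 0 = 10)
m(-3)*u + 5 = -3/8*10 + 5 = -15/4 + 5 = 5/4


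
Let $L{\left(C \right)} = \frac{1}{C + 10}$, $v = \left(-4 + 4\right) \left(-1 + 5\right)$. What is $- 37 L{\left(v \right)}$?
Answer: $- \frac{37}{10} \approx -3.7$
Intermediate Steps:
$v = 0$ ($v = 0 \cdot 4 = 0$)
$L{\left(C \right)} = \frac{1}{10 + C}$
$- 37 L{\left(v \right)} = - \frac{37}{10 + 0} = - \frac{37}{10}$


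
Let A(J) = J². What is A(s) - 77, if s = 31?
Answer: 884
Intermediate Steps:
A(s) - 77 = 31² - 77 = 961 - 77 = 884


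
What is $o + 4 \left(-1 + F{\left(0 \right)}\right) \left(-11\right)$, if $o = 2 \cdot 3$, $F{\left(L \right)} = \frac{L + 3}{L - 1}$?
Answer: $182$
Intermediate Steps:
$F{\left(L \right)} = \frac{3 + L}{-1 + L}$
$o = 6$
$o + 4 \left(-1 + F{\left(0 \right)}\right) \left(-11\right) = 6 + 4 \left(-1 + \frac{3 + 0}{-1 + 0}\right) \left(-11\right) = 6 + 4 \left(-1 + \frac{1}{-1} \cdot 3\right) \left(-11\right) = 6 + 4 \left(-1 - 3\right) \left(-11\right) = 6 + 4 \left(-4\right) \left(-11\right) = 6 - -176 = 6 + 176 = 182$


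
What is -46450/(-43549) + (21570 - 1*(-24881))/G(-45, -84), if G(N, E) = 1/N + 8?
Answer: 91046932505/15634091 ≈ 5823.6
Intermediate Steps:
G(N, E) = 8 + 1/N
-46450/(-43549) + (21570 - 1*(-24881))/G(-45, -84) = -46450/(-43549) + (21570 - 1*(-24881))/(8 + 1/(-45)) = -46450*(-1/43549) + (21570 + 24881)/(8 - 1/45) = 46450/43549 + 46451/(359/45) = 46450/43549 + 46451*(45/359) = 46450/43549 + 2090295/359 = 91046932505/15634091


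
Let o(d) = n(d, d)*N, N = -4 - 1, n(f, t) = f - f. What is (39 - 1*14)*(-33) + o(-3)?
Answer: -825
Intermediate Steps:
n(f, t) = 0
N = -5
o(d) = 0 (o(d) = 0*(-5) = 0)
(39 - 1*14)*(-33) + o(-3) = (39 - 1*14)*(-33) + 0 = (39 - 14)*(-33) + 0 = 25*(-33) + 0 = -825 + 0 = -825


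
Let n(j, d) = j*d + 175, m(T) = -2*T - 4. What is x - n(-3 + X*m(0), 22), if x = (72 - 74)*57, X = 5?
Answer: 217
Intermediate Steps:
m(T) = -4 - 2*T
x = -114 (x = -2*57 = -114)
n(j, d) = 175 + d*j (n(j, d) = d*j + 175 = 175 + d*j)
x - n(-3 + X*m(0), 22) = -114 - (175 + 22*(-3 + 5*(-4 - 2*0))) = -114 - (175 + 22*(-3 + 5*(-4 + 0))) = -114 - (175 + 22*(-3 + 5*(-4))) = -114 - (175 + 22*(-3 - 20)) = -114 - (175 + 22*(-23)) = -114 - (175 - 506) = -114 - 1*(-331) = -114 + 331 = 217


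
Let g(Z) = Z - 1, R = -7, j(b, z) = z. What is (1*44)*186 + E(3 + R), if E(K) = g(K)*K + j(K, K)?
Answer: 8200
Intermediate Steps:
g(Z) = -1 + Z
E(K) = K + K*(-1 + K) (E(K) = (-1 + K)*K + K = K*(-1 + K) + K = K + K*(-1 + K))
(1*44)*186 + E(3 + R) = (1*44)*186 + (3 - 7)² = 44*186 + (-4)² = 8184 + 16 = 8200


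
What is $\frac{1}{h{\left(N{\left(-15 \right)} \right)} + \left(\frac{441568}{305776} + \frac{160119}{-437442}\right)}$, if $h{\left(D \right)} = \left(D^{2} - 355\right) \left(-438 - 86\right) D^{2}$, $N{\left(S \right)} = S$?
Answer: $\frac{2786651354}{42711008306921369} \approx 6.5244 \cdot 10^{-8}$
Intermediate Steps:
$h{\left(D \right)} = D^{2} \left(186020 - 524 D^{2}\right)$ ($h{\left(D \right)} = \left(-355 + D^{2}\right) \left(-524\right) D^{2} = \left(186020 - 524 D^{2}\right) D^{2} = D^{2} \left(186020 - 524 D^{2}\right)$)
$\frac{1}{h{\left(N{\left(-15 \right)} \right)} + \left(\frac{441568}{305776} + \frac{160119}{-437442}\right)} = \frac{1}{524 \left(-15\right)^{2} \left(355 - \left(-15\right)^{2}\right) + \left(\frac{441568}{305776} + \frac{160119}{-437442}\right)} = \frac{1}{524 \cdot 225 \left(355 - 225\right) + \left(441568 \cdot \frac{1}{305776} + 160119 \left(- \frac{1}{437442}\right)\right)} = \frac{1}{524 \cdot 225 \left(355 - 225\right) + \left(\frac{27598}{19111} - \frac{53373}{145814}\right)} = \frac{1}{524 \cdot 225 \cdot 130 + \frac{3004163369}{2786651354}} = \frac{1}{15327000 + \frac{3004163369}{2786651354}} = \frac{1}{\frac{42711008306921369}{2786651354}} = \frac{2786651354}{42711008306921369}$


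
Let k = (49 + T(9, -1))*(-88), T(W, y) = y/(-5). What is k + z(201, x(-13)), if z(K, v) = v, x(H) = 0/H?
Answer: -21648/5 ≈ -4329.6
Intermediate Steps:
x(H) = 0
T(W, y) = -y/5 (T(W, y) = y*(-1/5) = -y/5)
k = -21648/5 (k = (49 - 1/5*(-1))*(-88) = (49 + 1/5)*(-88) = (246/5)*(-88) = -21648/5 ≈ -4329.6)
k + z(201, x(-13)) = -21648/5 + 0 = -21648/5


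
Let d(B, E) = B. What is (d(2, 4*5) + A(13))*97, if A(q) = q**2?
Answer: 16587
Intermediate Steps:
(d(2, 4*5) + A(13))*97 = (2 + 13**2)*97 = (2 + 169)*97 = 171*97 = 16587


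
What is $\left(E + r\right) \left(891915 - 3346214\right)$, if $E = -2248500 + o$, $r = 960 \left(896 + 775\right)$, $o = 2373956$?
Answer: $-4244994819184$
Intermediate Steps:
$r = 1604160$ ($r = 960 \cdot 1671 = 1604160$)
$E = 125456$ ($E = -2248500 + 2373956 = 125456$)
$\left(E + r\right) \left(891915 - 3346214\right) = \left(125456 + 1604160\right) \left(891915 - 3346214\right) = 1729616 \left(-2454299\right) = -4244994819184$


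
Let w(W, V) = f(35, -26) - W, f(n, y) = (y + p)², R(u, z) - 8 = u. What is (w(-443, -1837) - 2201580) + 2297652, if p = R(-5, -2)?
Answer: 97044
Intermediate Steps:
R(u, z) = 8 + u
p = 3 (p = 8 - 5 = 3)
f(n, y) = (3 + y)² (f(n, y) = (y + 3)² = (3 + y)²)
w(W, V) = 529 - W (w(W, V) = (3 - 26)² - W = (-23)² - W = 529 - W)
(w(-443, -1837) - 2201580) + 2297652 = ((529 - 1*(-443)) - 2201580) + 2297652 = ((529 + 443) - 2201580) + 2297652 = (972 - 2201580) + 2297652 = -2200608 + 2297652 = 97044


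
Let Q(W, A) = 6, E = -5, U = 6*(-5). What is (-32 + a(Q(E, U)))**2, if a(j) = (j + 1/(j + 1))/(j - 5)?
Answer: 32761/49 ≈ 668.59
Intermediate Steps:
U = -30
a(j) = (j + 1/(1 + j))/(-5 + j)
(-32 + a(Q(E, U)))**2 = (-32 + (1 + 6 + 6**2)/(-5 + 6**2 - 4*6))**2 = (-32 + (1 + 6 + 36)/(-5 + 36 - 24))**2 = (-32 + 43/7)**2 = (-181/7)**2 = 32761/49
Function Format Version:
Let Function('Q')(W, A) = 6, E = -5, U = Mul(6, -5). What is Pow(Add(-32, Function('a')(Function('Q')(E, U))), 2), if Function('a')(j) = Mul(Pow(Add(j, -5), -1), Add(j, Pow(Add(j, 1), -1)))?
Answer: Rational(32761, 49) ≈ 668.59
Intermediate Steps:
U = -30
Function('a')(j) = Mul(Pow(Add(-5, j), -1), Add(j, Pow(Add(1, j), -1)))
Pow(Add(-32, Function('a')(Function('Q')(E, U))), 2) = Pow(Add(-32, Mul(Pow(Add(-5, Pow(6, 2), Mul(-4, 6)), -1), Add(1, 6, Pow(6, 2)))), 2) = Pow(Add(-32, Mul(Pow(Add(-5, 36, -24), -1), Add(1, 6, 36))), 2) = Pow(Add(-32, Mul(Pow(7, -1), 43)), 2) = Pow(Add(-32, Mul(Rational(1, 7), 43)), 2) = Pow(Add(-32, Rational(43, 7)), 2) = Pow(Rational(-181, 7), 2) = Rational(32761, 49)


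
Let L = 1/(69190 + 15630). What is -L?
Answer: -1/84820 ≈ -1.1790e-5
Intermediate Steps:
L = 1/84820 ≈ 1.1790e-5
-L = -1*1/84820 = -1/84820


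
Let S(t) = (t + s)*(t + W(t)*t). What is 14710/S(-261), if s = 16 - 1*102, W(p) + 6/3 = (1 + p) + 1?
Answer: -1471/2354742 ≈ -0.00062470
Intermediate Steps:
W(p) = p (W(p) = -2 + ((1 + p) + 1) = -2 + (2 + p) = p)
s = -86 (s = 16 - 102 = -86)
S(t) = (-86 + t)*(t + t²) (S(t) = (t - 86)*(t + t*t) = (-86 + t)*(t + t²))
14710/S(-261) = 14710/((-261*(-86 + (-261)² - 85*(-261)))) = 14710/((-261*(-86 + 68121 + 22185))) = 14710/((-261*90220)) = 14710/(-23547420) = 14710*(-1/23547420) = -1471/2354742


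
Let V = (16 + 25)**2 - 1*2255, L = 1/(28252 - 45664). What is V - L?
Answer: -9994487/17412 ≈ -574.00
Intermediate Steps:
L = -1/17412 (L = 1/(-17412) = -1/17412 ≈ -5.7432e-5)
V = -574 (V = 41**2 - 2255 = 1681 - 2255 = -574)
V - L = -574 - 1*(-1/17412) = -574 + 1/17412 = -9994487/17412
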